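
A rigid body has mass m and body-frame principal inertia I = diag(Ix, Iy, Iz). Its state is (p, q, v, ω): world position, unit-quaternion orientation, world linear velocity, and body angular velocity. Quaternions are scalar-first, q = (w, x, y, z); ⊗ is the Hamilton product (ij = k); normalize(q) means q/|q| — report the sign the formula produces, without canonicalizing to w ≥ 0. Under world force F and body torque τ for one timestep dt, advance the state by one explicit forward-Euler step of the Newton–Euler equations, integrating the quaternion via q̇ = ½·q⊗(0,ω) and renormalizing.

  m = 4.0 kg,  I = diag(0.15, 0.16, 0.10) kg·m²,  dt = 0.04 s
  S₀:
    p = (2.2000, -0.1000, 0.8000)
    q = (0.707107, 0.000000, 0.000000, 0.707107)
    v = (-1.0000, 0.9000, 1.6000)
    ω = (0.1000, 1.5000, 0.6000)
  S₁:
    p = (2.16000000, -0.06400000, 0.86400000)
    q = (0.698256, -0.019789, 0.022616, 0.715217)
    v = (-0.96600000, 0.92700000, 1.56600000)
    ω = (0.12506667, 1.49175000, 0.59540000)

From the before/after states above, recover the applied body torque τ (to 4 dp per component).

ω₁ − ω₀ = (0.02506667, -0.00825000, -0.00460000)
applied torque τ = (0.0400, -0.0300, -0.0100)

τ = (0.0400, -0.0300, -0.0100)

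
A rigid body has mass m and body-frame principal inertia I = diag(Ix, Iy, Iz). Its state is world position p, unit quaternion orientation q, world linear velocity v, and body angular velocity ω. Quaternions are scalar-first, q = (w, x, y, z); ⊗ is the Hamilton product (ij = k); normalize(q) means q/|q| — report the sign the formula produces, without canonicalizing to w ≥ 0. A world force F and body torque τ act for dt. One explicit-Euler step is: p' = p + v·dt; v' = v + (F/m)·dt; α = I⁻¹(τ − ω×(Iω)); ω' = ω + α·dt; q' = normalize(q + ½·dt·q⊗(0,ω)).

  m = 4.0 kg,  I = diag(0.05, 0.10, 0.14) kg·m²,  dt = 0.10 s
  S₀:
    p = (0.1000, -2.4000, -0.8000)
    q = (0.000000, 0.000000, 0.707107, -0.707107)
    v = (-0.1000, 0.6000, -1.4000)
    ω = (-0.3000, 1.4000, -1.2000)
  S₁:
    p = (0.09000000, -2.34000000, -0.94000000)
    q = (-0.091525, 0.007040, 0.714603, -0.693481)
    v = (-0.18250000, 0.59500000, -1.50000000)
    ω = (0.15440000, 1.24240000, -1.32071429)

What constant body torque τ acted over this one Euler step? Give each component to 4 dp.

rate change Δω = (0.45440000, -0.15760000, -0.12071429)
precession coupling = (-0.0672, -0.0324, -0.0210)
I·α + gyro = (0.1600, -0.1900, -0.1900)

τ = (0.1600, -0.1900, -0.1900)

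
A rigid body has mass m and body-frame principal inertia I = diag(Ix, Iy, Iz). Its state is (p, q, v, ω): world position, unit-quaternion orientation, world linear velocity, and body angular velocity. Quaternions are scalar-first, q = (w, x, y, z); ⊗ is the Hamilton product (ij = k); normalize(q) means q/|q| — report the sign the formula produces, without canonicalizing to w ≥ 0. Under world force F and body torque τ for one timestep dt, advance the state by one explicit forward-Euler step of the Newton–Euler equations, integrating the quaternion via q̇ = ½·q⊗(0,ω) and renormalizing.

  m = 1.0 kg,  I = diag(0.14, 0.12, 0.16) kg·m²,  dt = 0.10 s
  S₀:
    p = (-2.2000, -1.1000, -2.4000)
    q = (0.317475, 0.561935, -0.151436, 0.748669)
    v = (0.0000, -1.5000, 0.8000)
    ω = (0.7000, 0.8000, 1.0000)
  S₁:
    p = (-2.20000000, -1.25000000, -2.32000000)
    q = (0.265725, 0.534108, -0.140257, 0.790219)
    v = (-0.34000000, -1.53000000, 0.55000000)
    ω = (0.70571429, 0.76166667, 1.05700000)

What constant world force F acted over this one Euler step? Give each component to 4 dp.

velocity change Δv = (-0.34000000, -0.03000000, -0.25000000)
m·(v₁−v₀)/dt = (-3.4000, -0.3000, -2.5000)

F = (-3.4000, -0.3000, -2.5000)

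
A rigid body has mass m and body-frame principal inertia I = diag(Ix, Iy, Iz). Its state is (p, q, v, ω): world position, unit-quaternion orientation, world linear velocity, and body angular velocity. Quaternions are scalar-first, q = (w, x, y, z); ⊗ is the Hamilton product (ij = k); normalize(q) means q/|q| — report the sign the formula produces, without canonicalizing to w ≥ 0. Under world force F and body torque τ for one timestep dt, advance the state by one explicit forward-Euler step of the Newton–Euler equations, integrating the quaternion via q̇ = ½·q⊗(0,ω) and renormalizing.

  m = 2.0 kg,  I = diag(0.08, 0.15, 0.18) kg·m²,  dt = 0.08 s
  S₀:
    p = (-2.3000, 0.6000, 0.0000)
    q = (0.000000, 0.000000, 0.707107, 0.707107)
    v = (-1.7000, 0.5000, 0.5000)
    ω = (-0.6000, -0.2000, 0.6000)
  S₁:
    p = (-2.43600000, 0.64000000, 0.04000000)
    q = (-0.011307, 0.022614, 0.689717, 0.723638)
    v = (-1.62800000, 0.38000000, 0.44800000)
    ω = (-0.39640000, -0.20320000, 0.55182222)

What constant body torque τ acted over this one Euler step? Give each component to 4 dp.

rate change Δω = (0.20360000, -0.00320000, -0.04817778)
τ = I·(Δω/dt) + ω₀×(Iω₀) = (0.2000, 0.0300, -0.1000)

τ = (0.2000, 0.0300, -0.1000)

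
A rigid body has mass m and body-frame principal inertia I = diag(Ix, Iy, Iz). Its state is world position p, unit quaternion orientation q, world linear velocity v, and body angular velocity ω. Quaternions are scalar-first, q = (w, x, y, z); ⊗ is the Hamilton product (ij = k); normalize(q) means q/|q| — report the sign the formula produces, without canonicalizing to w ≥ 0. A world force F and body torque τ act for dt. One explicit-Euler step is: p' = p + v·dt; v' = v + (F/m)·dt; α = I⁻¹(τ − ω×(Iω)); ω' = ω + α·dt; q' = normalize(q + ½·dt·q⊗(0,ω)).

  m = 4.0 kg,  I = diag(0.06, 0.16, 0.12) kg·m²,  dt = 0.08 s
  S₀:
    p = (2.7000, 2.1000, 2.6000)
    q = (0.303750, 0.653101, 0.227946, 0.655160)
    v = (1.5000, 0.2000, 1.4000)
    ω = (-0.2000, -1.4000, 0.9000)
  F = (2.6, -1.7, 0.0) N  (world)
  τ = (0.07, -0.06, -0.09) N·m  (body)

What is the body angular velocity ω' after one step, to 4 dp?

α = I⁻¹(τ − ω×Iω) = (0.3267, -0.4425, -0.9833)
new body rate ω' = (-0.1739, -1.4354, 0.8213)

ω' = (-0.1739, -1.4354, 0.8213)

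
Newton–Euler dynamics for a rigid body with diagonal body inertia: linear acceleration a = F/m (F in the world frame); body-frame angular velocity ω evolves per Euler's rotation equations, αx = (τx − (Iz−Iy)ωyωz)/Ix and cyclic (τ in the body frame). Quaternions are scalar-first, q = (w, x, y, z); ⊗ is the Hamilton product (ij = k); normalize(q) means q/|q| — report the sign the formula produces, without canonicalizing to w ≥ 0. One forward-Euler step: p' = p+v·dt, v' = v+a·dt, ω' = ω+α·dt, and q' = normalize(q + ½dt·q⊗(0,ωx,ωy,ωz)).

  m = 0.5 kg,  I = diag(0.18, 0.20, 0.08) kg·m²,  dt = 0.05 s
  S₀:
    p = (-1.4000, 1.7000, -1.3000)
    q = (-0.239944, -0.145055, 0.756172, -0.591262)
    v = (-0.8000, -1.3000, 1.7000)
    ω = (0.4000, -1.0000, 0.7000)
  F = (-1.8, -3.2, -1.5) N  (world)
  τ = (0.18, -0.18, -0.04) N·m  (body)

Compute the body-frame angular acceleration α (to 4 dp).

gyro term ω×Iω = (0.0840, 0.0280, -0.0080)
(τ − ω×Iω)/I = (0.5333, -1.0400, -0.4000)

α = (0.5333, -1.0400, -0.4000)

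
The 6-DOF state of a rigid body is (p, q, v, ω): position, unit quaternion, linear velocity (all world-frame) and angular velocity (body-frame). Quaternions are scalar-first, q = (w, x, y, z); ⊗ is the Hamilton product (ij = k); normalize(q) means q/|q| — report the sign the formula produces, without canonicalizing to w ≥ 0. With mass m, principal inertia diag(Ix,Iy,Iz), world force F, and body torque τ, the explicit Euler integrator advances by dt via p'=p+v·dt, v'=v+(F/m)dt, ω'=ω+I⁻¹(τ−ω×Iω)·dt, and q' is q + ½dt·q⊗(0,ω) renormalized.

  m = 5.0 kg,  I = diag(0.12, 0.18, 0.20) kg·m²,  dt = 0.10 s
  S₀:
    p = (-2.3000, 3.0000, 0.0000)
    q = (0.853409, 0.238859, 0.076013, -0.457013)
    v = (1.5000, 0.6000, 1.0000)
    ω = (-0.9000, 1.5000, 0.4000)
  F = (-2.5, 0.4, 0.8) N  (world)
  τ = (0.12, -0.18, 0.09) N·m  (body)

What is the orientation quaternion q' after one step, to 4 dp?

q' = (0.8641, 0.2353, 0.1552, -0.4169)

q⊗(0,ω) = (0.2837588, -0.0521434, 1.5958816, 0.7680638)
q' = normalize(q + ½dt·q⊗(0,ω)) = (0.8641, 0.2353, 0.1552, -0.4169)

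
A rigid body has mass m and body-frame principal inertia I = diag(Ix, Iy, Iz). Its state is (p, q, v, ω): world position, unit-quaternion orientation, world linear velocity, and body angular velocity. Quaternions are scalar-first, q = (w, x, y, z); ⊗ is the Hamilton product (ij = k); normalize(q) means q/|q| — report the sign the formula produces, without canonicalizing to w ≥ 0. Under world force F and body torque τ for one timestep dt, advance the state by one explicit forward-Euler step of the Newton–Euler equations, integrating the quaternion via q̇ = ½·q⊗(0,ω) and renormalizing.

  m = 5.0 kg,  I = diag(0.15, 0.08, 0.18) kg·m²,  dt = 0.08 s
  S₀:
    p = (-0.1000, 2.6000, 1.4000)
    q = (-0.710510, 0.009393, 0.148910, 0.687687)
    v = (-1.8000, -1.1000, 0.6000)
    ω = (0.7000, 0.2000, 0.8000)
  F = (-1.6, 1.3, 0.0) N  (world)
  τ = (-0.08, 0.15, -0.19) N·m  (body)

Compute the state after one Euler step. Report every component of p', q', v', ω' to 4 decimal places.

p' = (-0.2440, 2.5120, 1.4480)
q' = (-0.7333, -0.0112, 0.1620, 0.6602)
v' = (-1.8256, -1.0792, 0.6000)
ω' = (0.6488, 0.3668, 0.7199)

(τ − ω×Iω)/I = (-0.6400, 2.0850, -1.0011)
ω' = ω + α·dt = (0.6488, 0.3668, 0.7199)
q⊗(0,ω) = (-0.5865067, -0.5157664, 0.3317645, -0.6707664)
q + ½dt·q⊗(0,ω), renormalized = (-0.7333, -0.0112, 0.1620, 0.6602)
p' = p + v·dt = (-0.2440, 2.5120, 1.4480)
v + (F/m)dt = (-1.8256, -1.0792, 0.6000)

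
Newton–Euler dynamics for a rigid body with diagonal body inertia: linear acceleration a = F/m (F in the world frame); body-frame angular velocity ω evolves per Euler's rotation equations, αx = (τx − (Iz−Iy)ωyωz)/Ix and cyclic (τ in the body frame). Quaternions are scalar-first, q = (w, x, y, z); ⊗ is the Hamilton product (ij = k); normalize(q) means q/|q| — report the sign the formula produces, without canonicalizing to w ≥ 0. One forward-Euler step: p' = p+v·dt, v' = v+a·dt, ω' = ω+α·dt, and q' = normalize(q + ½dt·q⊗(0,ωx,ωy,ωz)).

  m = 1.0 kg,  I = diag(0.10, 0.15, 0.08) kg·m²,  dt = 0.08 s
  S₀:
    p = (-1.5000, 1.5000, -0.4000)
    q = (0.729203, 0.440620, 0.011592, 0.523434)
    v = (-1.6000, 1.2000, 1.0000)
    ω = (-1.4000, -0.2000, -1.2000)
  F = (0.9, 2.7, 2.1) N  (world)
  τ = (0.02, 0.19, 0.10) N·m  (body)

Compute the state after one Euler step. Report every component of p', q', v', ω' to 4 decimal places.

new position p' = (-1.6280, 1.5960, -0.3200)
v + (F/m)dt = (-1.5280, 1.4160, 1.1680)
angular accel α = (0.3680, 1.0427, 1.0750)
ω' = ω + α·dt = (-1.3706, -0.1166, -1.1140)
2q̇ = q⊗(0,ω) = (1.2473072, -0.9301078, -0.3499042, -0.9469388)
q' = normalize(q + ½dt·q⊗(0,ω)) = (0.7770, 0.4023, -0.0024, 0.4842)

p' = (-1.6280, 1.5960, -0.3200)
q' = (0.7770, 0.4023, -0.0024, 0.4842)
v' = (-1.5280, 1.4160, 1.1680)
ω' = (-1.3706, -0.1166, -1.1140)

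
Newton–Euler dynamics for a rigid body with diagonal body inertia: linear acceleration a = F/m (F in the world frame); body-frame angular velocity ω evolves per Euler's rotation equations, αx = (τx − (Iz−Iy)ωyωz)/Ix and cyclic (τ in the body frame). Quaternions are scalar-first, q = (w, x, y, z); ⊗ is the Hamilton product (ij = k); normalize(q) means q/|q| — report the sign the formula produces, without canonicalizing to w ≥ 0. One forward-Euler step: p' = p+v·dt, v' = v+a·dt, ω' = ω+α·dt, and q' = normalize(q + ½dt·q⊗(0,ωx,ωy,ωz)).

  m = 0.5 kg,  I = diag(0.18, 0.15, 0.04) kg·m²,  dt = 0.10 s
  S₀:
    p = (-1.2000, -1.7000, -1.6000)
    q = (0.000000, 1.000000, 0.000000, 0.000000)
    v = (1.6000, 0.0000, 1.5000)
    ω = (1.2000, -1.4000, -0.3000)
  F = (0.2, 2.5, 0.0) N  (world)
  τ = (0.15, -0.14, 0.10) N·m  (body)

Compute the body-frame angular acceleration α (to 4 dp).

α = (1.0900, -0.5973, 1.2400)

precession coupling ω×(Iω) = (-0.0462, -0.0504, 0.0504)
α = I⁻¹(τ − ω×Iω) = (1.0900, -0.5973, 1.2400)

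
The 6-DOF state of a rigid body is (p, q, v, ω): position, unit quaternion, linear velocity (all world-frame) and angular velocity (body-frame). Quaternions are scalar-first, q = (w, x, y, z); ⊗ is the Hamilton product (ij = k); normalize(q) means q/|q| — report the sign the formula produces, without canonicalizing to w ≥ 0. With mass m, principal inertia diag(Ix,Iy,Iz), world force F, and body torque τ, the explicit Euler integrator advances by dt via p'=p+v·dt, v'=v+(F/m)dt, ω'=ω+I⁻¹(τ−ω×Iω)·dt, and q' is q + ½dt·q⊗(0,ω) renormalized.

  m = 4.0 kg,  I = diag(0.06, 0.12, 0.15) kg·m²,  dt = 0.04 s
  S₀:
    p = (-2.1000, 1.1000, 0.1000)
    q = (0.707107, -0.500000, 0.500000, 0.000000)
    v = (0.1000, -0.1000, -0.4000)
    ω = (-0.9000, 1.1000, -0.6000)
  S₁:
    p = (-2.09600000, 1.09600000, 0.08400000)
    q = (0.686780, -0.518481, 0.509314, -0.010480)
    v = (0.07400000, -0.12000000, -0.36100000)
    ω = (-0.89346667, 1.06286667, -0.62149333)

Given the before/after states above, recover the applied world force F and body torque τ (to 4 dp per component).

Δω = ω₁−ω₀ = (0.00653333, -0.03713333, -0.02149333)
gyro term ω₀×Iω₀ = (-0.0198, -0.0486, -0.0594)
I·α + gyro = (-0.0100, -0.1600, -0.1400)
v₁ − v₀ = (-0.02600000, -0.02000000, 0.03900000)
applied force F = (-2.6000, -2.0000, 3.9000)

F = (-2.6000, -2.0000, 3.9000)
τ = (-0.0100, -0.1600, -0.1400)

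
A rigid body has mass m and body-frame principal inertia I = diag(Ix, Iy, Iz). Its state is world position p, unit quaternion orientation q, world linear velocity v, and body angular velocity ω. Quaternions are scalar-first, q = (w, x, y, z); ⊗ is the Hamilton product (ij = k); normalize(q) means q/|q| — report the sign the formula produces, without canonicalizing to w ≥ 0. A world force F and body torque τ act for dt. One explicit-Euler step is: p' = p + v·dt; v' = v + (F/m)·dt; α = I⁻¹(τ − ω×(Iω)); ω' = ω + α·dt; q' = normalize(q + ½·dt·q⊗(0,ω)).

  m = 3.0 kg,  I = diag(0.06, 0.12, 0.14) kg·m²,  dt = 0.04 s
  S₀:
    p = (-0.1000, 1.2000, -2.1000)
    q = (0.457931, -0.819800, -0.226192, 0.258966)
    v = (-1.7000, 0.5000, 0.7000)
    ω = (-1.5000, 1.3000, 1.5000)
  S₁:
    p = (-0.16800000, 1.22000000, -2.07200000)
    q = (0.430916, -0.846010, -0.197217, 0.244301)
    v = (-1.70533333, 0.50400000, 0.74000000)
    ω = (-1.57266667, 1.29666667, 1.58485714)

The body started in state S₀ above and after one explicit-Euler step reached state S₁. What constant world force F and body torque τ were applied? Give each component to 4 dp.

rate change Δω = (-0.07266667, -0.00333333, 0.08485714)
precession coupling = (0.0390, 0.1800, -0.1170)
τ = I·(Δω/dt) + ω₀×(Iω₀) = (-0.0700, 0.1700, 0.1800)
v₁ − v₀ = (-0.00533333, 0.00400000, 0.04000000)
F = m·Δv/dt = (-0.4000, 0.3000, 3.0000)

F = (-0.4000, 0.3000, 3.0000)
τ = (-0.0700, 0.1700, 0.1800)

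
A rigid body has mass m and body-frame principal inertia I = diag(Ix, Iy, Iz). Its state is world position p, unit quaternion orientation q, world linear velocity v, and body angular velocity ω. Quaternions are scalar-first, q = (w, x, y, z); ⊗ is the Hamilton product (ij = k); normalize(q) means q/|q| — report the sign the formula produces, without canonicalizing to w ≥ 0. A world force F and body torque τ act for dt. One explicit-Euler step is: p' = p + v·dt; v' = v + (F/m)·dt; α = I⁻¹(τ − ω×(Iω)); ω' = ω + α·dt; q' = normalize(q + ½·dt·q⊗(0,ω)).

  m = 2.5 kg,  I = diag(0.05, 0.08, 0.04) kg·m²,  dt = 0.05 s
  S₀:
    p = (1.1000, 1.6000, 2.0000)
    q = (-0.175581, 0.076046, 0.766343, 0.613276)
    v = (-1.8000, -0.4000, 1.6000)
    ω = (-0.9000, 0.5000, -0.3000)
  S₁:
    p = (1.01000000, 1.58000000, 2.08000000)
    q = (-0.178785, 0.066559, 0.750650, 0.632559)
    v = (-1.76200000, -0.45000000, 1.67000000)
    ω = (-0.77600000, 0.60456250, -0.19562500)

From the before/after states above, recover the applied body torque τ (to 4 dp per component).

ω₁ − ω₀ = (0.12400000, 0.10456250, 0.10437500)
gyro term ω₀×Iω₀ = (0.0060, 0.0027, -0.0135)
I·α + gyro = (0.1300, 0.1700, 0.0700)

τ = (0.1300, 0.1700, 0.0700)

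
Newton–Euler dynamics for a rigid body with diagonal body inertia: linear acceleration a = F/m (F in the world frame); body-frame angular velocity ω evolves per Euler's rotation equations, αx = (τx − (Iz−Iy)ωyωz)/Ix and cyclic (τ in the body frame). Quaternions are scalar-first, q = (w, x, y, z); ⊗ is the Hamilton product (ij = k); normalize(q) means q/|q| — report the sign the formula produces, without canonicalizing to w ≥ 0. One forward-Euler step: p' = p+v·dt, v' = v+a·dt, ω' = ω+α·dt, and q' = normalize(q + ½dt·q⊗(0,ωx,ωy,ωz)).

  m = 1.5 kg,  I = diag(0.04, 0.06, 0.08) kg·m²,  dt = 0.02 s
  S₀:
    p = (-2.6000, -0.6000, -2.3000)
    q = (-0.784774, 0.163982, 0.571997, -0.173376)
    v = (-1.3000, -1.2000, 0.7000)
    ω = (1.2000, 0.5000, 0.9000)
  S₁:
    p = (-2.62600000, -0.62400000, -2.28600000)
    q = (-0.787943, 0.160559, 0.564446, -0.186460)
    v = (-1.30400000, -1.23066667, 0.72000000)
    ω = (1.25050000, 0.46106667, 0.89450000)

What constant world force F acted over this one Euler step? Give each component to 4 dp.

Δv = v₁−v₀ = (-0.00400000, -0.03066667, 0.02000000)
m·(v₁−v₀)/dt = (-0.3000, -2.3000, 1.5000)

F = (-0.3000, -2.3000, 1.5000)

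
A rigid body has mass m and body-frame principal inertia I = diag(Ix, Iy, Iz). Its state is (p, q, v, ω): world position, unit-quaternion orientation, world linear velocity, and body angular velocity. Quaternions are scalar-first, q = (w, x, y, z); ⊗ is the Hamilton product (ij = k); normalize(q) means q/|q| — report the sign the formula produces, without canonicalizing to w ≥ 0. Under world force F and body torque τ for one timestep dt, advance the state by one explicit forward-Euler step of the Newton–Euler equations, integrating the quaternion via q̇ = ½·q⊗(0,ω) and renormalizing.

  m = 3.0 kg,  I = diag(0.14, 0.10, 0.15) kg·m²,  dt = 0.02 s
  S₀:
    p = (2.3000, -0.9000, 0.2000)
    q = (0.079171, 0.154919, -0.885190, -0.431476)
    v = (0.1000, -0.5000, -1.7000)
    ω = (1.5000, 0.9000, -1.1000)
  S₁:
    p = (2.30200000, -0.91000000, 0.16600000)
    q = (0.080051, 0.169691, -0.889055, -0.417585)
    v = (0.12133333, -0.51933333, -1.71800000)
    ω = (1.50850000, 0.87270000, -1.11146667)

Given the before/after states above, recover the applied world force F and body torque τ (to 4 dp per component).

Δω = ω₁−ω₀ = (0.00850000, -0.02730000, -0.01146667)
ω₀×(Iω₀) = (-0.0495, 0.0165, -0.0540)
I·α + gyro = (0.0100, -0.1200, -0.1400)
velocity change Δv = (0.02133333, -0.01933333, -0.01800000)
applied force F = (3.2000, -2.9000, -2.7000)

F = (3.2000, -2.9000, -2.7000)
τ = (0.0100, -0.1200, -0.1400)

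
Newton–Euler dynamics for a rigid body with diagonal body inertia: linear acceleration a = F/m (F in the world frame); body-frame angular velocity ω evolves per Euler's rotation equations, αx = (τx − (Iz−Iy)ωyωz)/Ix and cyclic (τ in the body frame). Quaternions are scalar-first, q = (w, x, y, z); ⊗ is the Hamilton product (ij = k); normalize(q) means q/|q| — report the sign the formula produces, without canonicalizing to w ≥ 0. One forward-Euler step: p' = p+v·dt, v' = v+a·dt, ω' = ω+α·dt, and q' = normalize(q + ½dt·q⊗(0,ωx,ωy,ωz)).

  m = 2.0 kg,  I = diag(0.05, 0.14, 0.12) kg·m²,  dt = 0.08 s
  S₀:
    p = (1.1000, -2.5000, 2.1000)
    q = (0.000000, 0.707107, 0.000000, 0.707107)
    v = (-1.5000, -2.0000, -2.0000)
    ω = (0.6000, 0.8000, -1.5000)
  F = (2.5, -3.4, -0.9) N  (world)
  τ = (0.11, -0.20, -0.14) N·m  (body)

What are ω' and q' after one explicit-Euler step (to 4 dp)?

gyro term ω×Iω = (0.0240, 0.0630, 0.0432)
α = I⁻¹(τ − ω×Iω) = (1.7200, -1.8786, -1.5267)
new body rate ω' = (0.7376, 0.6497, -1.6221)
2q̇ = q⊗(0,ω) = (0.6363963, -0.5656856, 1.4849247, 0.5656856)
q' = normalize(q + ½dt·q⊗(0,ω)) = (0.0254, 0.6827, 0.0592, 0.7278)

ω' = (0.7376, 0.6497, -1.6221)
q' = (0.0254, 0.6827, 0.0592, 0.7278)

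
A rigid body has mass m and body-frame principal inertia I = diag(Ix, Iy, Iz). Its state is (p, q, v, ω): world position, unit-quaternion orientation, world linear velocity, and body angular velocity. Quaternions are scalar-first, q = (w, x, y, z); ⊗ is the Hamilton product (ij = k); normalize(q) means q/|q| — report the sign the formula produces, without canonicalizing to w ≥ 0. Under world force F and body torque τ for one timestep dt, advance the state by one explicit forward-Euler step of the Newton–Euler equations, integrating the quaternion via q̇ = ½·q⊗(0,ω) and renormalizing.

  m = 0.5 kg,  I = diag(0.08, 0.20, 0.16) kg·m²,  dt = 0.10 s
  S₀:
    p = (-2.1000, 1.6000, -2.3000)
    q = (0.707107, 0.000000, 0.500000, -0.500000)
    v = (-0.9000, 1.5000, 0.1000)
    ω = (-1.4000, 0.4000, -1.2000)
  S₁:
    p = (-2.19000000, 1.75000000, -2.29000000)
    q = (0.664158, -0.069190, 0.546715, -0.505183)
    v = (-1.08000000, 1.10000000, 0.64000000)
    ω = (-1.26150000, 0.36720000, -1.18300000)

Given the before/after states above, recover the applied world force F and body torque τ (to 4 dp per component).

F = (-0.9000, -2.0000, 2.7000)
τ = (0.1300, -0.2000, -0.0400)

Δv = v₁−v₀ = (-0.18000000, -0.40000000, 0.54000000)
applied force F = (-0.9000, -2.0000, 2.7000)
ω₁ − ω₀ = (0.13850000, -0.03280000, 0.01700000)
ω₀×(Iω₀) = (0.0192, -0.1344, -0.0672)
τ = I·(Δω/dt) + ω₀×(Iω₀) = (0.1300, -0.2000, -0.0400)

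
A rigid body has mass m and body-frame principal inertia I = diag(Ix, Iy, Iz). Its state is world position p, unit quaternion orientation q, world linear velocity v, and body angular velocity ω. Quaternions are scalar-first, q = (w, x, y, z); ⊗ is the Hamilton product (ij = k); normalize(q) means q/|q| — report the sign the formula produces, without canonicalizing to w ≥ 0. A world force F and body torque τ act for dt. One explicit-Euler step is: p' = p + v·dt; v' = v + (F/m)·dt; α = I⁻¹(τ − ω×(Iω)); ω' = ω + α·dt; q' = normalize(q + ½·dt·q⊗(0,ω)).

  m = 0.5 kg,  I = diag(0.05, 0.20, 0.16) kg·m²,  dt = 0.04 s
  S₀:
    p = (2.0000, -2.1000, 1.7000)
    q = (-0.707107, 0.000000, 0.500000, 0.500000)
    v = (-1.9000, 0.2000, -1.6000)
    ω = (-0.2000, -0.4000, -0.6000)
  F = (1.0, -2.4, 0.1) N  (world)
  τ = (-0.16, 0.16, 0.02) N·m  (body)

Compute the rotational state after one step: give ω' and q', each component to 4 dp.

ω' = (-0.3203, -0.3654, -0.5980)
q' = (-0.6970, 0.0008, 0.5036, 0.5104)

α = I⁻¹(τ − ω×Iω) = (-3.0080, 0.8660, 0.0500)
ω + α·dt = (-0.3203, -0.3654, -0.5980)
2q̇ = q⊗(0,ω) = (0.5000000, 0.0414214, 0.1828428, 0.5242642)
updated quaternion q' = (-0.6970, 0.0008, 0.5036, 0.5104)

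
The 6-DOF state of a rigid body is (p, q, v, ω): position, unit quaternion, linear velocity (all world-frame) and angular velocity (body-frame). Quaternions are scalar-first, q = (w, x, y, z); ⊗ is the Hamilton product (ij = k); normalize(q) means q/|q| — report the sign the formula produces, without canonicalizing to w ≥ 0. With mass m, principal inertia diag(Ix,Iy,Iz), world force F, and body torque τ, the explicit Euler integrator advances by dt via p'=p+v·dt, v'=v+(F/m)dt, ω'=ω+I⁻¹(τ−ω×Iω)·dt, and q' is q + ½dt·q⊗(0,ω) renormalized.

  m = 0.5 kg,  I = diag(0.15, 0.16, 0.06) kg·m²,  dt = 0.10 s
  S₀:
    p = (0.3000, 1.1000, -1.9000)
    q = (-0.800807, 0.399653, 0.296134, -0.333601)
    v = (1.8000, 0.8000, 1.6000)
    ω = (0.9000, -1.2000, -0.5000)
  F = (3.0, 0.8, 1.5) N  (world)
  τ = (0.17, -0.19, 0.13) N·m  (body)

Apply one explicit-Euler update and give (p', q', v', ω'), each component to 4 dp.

a = (6.0000, 1.6000, 3.0000)
p + v·dt = (0.4800, 1.1800, -1.7400)
v + (F/m)dt = (2.4000, 0.9600, 1.9000)
ω×(Iω) gyroscopic = (-0.0600, -0.0405, -0.0108)
α = I⁻¹(τ − ω×Iω) = (1.5333, -0.9344, 2.3467)
ω' = ω + α·dt = (1.0533, -1.2934, -0.2653)
2q̇ = q⊗(0,ω) = (-0.1711274, -1.2691145, 0.8605540, -0.3457007)
q' = normalize(q + ½dt·q⊗(0,ω)) = (-0.8068, 0.3352, 0.3381, -0.3498)

p' = (0.4800, 1.1800, -1.7400)
q' = (-0.8068, 0.3352, 0.3381, -0.3498)
v' = (2.4000, 0.9600, 1.9000)
ω' = (1.0533, -1.2934, -0.2653)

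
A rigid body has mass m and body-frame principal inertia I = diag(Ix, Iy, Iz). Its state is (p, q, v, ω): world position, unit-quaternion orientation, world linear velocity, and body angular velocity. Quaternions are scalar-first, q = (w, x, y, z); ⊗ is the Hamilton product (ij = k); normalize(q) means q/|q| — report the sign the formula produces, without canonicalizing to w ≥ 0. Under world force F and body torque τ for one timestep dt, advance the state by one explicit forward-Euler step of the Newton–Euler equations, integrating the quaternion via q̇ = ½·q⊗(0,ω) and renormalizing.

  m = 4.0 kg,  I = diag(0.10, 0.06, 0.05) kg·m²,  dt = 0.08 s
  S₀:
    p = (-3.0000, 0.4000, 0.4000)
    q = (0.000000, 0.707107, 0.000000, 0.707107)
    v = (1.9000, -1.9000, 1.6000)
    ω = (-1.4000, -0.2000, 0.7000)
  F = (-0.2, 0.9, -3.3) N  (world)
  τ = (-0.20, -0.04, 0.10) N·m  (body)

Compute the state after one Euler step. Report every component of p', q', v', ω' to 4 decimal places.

p' = (-2.8480, 0.2480, 0.5280)
q' = (0.0198, 0.7113, -0.0593, 0.7001)
v' = (1.8960, -1.8820, 1.5340)
ω' = (-1.5611, -0.1880, 0.8779)

gyro term ω×Iω = (0.0014, -0.0490, -0.0112)
angular accel α = (-2.0140, 0.1500, 2.2240)
ω + α·dt = (-1.5611, -0.1880, 0.8779)
2q̇ = q⊗(0,ω) = (0.4949749, 0.1414214, -1.4849247, -0.1414214)
q + ½dt·q⊗(0,ω), renormalized = (0.0198, 0.7113, -0.0593, 0.7001)
a = F/m = (-0.0500, 0.2250, -0.8250)
p' = p + v·dt = (-2.8480, 0.2480, 0.5280)
v + (F/m)dt = (1.8960, -1.8820, 1.5340)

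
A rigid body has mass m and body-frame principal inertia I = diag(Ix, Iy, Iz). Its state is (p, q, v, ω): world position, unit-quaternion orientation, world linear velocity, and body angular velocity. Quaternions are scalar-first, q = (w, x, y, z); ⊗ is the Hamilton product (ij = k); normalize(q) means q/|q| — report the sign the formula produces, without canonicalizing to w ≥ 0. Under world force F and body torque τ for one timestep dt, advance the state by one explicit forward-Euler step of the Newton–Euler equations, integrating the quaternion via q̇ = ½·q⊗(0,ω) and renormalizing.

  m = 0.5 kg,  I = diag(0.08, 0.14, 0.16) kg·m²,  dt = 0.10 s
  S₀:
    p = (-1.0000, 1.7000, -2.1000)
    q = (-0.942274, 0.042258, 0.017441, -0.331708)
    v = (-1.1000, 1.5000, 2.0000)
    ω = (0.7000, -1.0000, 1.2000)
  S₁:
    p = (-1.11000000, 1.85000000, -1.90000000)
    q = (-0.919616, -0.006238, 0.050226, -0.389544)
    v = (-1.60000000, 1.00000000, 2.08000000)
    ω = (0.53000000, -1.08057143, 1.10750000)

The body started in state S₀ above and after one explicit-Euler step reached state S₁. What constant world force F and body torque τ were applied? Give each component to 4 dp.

F = (-2.5000, -2.5000, 0.4000)
τ = (-0.1600, -0.1800, -0.1900)

Δv = v₁−v₀ = (-0.50000000, -0.50000000, 0.08000000)
m·(v₁−v₀)/dt = (-2.5000, -2.5000, 0.4000)
ω₁ − ω₀ = (-0.17000000, -0.08057143, -0.09250000)
ω₀×(Iω₀) = (-0.0240, -0.0672, -0.0420)
applied torque τ = (-0.1600, -0.1800, -0.1900)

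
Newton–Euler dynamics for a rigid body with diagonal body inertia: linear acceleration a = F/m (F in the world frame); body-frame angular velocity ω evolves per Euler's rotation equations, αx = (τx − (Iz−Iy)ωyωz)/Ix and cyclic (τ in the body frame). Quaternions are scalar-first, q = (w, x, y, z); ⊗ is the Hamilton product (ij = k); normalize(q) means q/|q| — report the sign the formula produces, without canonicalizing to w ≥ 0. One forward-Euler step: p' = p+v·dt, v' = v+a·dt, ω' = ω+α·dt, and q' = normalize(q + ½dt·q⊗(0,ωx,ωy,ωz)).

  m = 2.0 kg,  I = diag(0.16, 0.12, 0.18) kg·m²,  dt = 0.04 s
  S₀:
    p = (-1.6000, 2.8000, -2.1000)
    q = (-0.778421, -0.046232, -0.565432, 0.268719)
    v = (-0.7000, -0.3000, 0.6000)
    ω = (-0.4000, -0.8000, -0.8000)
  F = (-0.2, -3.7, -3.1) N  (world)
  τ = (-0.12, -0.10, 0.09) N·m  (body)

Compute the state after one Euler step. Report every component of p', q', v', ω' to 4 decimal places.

p' = (-1.6280, 2.7880, -2.0760)
q' = (-0.7833, -0.0267, -0.5557, 0.2773)
v' = (-0.7040, -0.3740, 0.5380)
ω' = (-0.4396, -0.8312, -0.7772)

α = I⁻¹(τ − ω×Iω) = (-0.9900, -0.7800, 0.5711)
ω' = ω + α·dt = (-0.4396, -0.8312, -0.7772)
Hamilton product q⊗(0,ω) = (-0.2558632, 0.9786892, 0.4782636, 0.4335496)
updated quaternion q' = (-0.7833, -0.0267, -0.5557, 0.2773)
p' = p + v·dt = (-1.6280, 2.7880, -2.0760)
new velocity v' = (-0.7040, -0.3740, 0.5380)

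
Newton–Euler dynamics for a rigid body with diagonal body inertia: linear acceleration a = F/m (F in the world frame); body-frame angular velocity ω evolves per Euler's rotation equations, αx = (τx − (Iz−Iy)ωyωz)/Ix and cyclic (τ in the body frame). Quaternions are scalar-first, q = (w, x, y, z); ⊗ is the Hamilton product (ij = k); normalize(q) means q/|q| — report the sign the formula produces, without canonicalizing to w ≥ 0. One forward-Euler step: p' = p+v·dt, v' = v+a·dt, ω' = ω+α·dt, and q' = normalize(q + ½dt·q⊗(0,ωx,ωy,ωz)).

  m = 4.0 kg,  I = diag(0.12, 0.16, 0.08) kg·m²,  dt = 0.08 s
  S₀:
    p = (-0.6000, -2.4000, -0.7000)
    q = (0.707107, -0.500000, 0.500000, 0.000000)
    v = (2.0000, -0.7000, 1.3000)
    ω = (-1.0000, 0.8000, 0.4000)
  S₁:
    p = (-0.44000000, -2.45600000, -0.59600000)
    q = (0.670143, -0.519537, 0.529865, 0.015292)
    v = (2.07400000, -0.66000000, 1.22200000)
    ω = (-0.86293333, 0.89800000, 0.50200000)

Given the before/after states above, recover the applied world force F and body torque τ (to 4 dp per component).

F = (3.7000, 2.0000, -3.9000)
τ = (0.1800, 0.1800, 0.0700)

ω₁ − ω₀ = (0.13706667, 0.09800000, 0.10200000)
ω₀×(Iω₀) = (-0.0256, -0.0160, -0.0320)
τ = I·(Δω/dt) + ω₀×(Iω₀) = (0.1800, 0.1800, 0.0700)
velocity change Δv = (0.07400000, 0.04000000, -0.07800000)
F = m·Δv/dt = (3.7000, 2.0000, -3.9000)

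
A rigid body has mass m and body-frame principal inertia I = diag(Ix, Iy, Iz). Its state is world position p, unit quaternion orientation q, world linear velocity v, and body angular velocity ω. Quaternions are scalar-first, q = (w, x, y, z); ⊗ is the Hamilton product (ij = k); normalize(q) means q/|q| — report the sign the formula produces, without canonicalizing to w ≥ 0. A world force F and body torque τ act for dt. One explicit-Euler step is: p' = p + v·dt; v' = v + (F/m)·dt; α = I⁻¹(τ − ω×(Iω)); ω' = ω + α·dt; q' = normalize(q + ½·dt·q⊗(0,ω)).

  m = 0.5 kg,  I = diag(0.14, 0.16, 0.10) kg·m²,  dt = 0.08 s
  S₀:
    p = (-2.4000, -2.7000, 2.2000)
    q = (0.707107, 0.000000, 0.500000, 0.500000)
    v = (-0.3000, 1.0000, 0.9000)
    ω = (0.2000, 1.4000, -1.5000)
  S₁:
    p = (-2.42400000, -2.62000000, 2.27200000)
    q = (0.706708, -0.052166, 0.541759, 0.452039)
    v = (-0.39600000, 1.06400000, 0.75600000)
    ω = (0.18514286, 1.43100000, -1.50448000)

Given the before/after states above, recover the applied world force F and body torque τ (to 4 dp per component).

Δω = ω₁−ω₀ = (-0.01485714, 0.03100000, -0.00448000)
applied torque τ = (0.1000, 0.0500, 0.0000)
velocity change Δv = (-0.09600000, 0.06400000, -0.14400000)
applied force F = (-0.6000, 0.4000, -0.9000)

F = (-0.6000, 0.4000, -0.9000)
τ = (0.1000, 0.0500, 0.0000)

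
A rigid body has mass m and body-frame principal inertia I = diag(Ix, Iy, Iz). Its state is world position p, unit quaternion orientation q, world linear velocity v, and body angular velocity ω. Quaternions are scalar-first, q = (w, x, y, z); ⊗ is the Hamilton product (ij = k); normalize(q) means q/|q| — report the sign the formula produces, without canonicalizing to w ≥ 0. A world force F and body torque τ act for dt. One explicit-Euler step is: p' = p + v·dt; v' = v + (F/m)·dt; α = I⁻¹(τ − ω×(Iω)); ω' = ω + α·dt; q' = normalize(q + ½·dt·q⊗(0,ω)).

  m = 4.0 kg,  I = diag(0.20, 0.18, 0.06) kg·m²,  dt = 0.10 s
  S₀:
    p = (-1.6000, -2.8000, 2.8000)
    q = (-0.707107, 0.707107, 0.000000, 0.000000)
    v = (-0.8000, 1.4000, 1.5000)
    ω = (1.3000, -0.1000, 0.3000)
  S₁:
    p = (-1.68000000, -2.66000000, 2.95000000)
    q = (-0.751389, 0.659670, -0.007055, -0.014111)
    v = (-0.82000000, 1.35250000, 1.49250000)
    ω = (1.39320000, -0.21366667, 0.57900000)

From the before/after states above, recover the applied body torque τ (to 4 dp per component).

τ = (0.1900, -0.1500, 0.1700)

Δω = ω₁−ω₀ = (0.09320000, -0.11366667, 0.27900000)
applied torque τ = (0.1900, -0.1500, 0.1700)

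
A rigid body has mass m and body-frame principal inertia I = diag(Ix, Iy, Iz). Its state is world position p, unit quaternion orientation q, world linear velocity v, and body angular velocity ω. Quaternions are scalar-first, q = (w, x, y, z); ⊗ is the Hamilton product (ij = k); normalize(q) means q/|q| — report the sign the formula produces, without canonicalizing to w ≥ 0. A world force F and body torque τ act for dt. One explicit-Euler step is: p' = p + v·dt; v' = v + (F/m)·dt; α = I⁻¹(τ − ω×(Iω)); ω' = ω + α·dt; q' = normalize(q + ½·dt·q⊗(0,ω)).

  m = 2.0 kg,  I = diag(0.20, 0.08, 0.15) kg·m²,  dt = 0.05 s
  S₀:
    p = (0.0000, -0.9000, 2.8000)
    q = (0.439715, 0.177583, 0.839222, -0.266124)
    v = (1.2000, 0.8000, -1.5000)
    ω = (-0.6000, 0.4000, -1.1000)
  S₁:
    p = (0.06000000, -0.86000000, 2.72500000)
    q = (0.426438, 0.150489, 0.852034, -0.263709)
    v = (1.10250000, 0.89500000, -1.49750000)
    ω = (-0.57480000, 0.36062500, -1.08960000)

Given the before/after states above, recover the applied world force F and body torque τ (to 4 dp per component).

Δω = ω₁−ω₀ = (0.02520000, -0.03937500, 0.01040000)
ω₀×(Iω₀) = (-0.0308, 0.0330, 0.0288)
I·α + gyro = (0.0700, -0.0300, 0.0600)
Δv = v₁−v₀ = (-0.09750000, 0.09500000, 0.00250000)
applied force F = (-3.9000, 3.8000, 0.1000)

F = (-3.9000, 3.8000, 0.1000)
τ = (0.0700, -0.0300, 0.0600)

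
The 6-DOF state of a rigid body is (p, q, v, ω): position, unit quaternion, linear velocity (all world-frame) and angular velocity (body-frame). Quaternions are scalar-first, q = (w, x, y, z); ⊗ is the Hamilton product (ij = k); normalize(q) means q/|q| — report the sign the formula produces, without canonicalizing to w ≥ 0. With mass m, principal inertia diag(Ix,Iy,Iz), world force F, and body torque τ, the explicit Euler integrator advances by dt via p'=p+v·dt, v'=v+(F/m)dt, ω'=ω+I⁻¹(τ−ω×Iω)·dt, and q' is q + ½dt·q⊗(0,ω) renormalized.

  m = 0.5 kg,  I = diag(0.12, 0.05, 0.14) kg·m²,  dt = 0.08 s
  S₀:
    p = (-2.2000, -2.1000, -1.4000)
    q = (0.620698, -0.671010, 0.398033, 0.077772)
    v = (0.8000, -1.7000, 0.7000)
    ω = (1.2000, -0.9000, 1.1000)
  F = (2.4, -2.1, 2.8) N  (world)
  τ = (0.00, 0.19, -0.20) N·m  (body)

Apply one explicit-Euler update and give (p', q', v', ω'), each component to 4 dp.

a = F/m = (4.8000, -4.2000, 5.6000)
p + v·dt = (-2.1360, -2.2360, -1.3440)
v' = v + a·dt = (1.1840, -2.0360, 1.1480)
α = I⁻¹(τ − ω×Iω) = (0.7425, 4.3280, -1.9686)
new body rate ω' = (1.2594, -0.5538, 0.9425)
q⊗(0,ω) = (1.0778925, 1.2526687, 0.2728092, 0.8090372)
updated quaternion q' = (0.6620, -0.6192, 0.4078, 0.1098)

p' = (-2.1360, -2.2360, -1.3440)
q' = (0.6620, -0.6192, 0.4078, 0.1098)
v' = (1.1840, -2.0360, 1.1480)
ω' = (1.2594, -0.5538, 0.9425)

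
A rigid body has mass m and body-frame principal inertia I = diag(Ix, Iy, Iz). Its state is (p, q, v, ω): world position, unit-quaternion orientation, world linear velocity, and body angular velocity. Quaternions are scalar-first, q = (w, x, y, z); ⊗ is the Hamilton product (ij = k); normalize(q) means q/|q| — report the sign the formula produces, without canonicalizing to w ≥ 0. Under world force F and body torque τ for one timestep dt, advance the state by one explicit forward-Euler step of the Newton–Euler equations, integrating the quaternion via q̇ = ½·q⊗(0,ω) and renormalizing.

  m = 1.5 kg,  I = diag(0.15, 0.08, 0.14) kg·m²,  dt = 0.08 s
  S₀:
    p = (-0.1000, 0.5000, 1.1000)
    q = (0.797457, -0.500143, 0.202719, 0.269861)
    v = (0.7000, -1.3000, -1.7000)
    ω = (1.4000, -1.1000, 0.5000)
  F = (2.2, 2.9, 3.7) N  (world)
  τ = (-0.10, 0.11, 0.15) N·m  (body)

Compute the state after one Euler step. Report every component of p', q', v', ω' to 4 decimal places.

p' = (-0.0440, 0.3960, 0.9640)
q' = (0.8267, -0.4384, 0.1922, 0.2957)
v' = (0.8173, -1.1453, -1.5027)
ω' = (1.3643, -0.9970, 0.5241)

angular accel α = (-0.4467, 1.2875, 0.3014)
ω' = ω + α·dt = (1.3643, -0.9970, 0.5241)
q⊗(0,ω) = (0.7882606, 1.5146464, -0.2493258, 0.6650792)
q + ½dt·q⊗(0,ω), renormalized = (0.8267, -0.4384, 0.1922, 0.2957)
a = (1.4667, 1.9333, 2.4667)
new position p' = (-0.0440, 0.3960, 0.9640)
v' = v + a·dt = (0.8173, -1.1453, -1.5027)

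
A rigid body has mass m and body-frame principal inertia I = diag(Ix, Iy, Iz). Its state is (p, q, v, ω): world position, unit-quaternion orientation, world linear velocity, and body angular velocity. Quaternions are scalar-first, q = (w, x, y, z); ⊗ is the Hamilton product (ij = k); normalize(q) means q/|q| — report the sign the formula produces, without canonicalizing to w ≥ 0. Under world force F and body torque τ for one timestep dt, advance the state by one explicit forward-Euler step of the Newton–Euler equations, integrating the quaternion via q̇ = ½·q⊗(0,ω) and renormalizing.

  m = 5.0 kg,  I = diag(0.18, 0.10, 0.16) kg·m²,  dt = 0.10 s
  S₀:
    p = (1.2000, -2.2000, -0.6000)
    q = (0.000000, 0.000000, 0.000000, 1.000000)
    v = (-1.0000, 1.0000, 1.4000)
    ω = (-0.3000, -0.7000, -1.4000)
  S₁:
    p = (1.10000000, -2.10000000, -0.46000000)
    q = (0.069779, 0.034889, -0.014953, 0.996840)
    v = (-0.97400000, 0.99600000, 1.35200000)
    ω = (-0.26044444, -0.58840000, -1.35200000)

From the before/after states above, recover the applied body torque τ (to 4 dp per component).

Δω = ω₁−ω₀ = (0.03955556, 0.11160000, 0.04800000)
applied torque τ = (0.1300, 0.1200, 0.0600)

τ = (0.1300, 0.1200, 0.0600)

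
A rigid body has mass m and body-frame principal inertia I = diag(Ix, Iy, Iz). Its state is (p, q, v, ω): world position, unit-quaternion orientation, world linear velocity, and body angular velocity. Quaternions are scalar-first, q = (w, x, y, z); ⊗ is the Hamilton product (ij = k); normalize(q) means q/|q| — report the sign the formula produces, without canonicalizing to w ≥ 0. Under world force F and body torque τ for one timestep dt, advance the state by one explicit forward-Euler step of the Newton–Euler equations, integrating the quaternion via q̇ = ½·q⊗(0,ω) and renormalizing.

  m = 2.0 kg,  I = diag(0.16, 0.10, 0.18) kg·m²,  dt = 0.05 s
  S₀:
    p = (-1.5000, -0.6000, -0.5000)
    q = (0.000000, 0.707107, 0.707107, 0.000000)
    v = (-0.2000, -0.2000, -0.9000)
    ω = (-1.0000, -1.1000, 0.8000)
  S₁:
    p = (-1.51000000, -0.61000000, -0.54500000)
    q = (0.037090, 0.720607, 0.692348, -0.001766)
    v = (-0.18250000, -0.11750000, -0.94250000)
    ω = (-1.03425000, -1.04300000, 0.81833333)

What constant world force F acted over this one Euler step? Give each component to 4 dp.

F = (0.7000, 3.3000, -1.7000)

v₁ − v₀ = (0.01750000, 0.08250000, -0.04250000)
m·(v₁−v₀)/dt = (0.7000, 3.3000, -1.7000)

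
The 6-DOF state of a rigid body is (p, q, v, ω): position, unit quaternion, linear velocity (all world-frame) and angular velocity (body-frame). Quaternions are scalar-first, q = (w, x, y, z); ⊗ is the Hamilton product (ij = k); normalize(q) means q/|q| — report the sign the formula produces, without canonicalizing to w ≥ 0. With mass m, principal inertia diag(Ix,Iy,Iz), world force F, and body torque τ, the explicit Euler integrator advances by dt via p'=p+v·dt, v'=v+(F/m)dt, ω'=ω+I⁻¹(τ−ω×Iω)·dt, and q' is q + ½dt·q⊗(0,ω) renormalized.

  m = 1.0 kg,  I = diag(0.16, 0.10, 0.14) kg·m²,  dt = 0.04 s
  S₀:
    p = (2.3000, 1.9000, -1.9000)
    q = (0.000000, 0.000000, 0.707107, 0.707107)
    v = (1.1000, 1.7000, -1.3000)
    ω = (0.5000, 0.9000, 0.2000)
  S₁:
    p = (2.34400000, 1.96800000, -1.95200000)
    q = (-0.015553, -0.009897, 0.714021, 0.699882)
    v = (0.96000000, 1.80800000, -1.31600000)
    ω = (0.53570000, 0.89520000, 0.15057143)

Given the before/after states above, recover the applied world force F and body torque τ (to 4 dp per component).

velocity change Δv = (-0.14000000, 0.10800000, -0.01600000)
m·(v₁−v₀)/dt = (-3.5000, 2.7000, -0.4000)
Δω = ω₁−ω₀ = (0.03570000, -0.00480000, -0.04942857)
τ = I·(Δω/dt) + ω₀×(Iω₀) = (0.1500, -0.0100, -0.2000)

F = (-3.5000, 2.7000, -0.4000)
τ = (0.1500, -0.0100, -0.2000)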